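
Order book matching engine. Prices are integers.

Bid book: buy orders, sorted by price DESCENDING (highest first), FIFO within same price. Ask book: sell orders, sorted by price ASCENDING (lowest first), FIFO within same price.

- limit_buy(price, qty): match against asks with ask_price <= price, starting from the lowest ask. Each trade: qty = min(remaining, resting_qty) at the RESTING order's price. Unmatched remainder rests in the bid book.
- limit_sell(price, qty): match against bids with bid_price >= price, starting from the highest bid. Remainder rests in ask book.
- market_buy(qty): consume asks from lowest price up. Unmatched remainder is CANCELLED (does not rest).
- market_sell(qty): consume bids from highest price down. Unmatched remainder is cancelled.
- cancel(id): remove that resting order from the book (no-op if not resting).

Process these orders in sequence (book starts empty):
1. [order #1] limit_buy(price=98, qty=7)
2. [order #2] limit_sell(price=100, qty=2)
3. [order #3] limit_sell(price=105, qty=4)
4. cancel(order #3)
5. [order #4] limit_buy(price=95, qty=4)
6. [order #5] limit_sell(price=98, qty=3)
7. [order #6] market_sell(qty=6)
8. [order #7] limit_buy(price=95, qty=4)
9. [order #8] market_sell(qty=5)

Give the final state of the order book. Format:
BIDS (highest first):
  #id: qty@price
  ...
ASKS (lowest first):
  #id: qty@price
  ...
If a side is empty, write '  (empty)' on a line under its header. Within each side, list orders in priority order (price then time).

Answer: BIDS (highest first):
  #7: 1@95
ASKS (lowest first):
  #2: 2@100

Derivation:
After op 1 [order #1] limit_buy(price=98, qty=7): fills=none; bids=[#1:7@98] asks=[-]
After op 2 [order #2] limit_sell(price=100, qty=2): fills=none; bids=[#1:7@98] asks=[#2:2@100]
After op 3 [order #3] limit_sell(price=105, qty=4): fills=none; bids=[#1:7@98] asks=[#2:2@100 #3:4@105]
After op 4 cancel(order #3): fills=none; bids=[#1:7@98] asks=[#2:2@100]
After op 5 [order #4] limit_buy(price=95, qty=4): fills=none; bids=[#1:7@98 #4:4@95] asks=[#2:2@100]
After op 6 [order #5] limit_sell(price=98, qty=3): fills=#1x#5:3@98; bids=[#1:4@98 #4:4@95] asks=[#2:2@100]
After op 7 [order #6] market_sell(qty=6): fills=#1x#6:4@98 #4x#6:2@95; bids=[#4:2@95] asks=[#2:2@100]
After op 8 [order #7] limit_buy(price=95, qty=4): fills=none; bids=[#4:2@95 #7:4@95] asks=[#2:2@100]
After op 9 [order #8] market_sell(qty=5): fills=#4x#8:2@95 #7x#8:3@95; bids=[#7:1@95] asks=[#2:2@100]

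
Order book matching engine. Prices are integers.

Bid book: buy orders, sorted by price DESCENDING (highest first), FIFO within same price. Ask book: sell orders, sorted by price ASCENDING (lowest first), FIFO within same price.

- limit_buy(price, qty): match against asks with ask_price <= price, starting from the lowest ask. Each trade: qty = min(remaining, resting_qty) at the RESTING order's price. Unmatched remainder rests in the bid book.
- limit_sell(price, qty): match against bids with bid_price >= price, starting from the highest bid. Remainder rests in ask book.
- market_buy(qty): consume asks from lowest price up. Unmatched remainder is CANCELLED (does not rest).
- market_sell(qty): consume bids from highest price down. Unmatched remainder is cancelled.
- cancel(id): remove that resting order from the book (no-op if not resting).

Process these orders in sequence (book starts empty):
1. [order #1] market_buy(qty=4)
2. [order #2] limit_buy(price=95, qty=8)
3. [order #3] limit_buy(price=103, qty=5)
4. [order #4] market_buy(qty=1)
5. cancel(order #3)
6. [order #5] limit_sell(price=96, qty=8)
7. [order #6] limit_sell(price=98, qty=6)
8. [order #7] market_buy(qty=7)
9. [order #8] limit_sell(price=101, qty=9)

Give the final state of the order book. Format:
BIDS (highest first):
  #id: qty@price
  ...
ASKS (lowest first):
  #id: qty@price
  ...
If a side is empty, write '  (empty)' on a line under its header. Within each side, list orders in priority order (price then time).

After op 1 [order #1] market_buy(qty=4): fills=none; bids=[-] asks=[-]
After op 2 [order #2] limit_buy(price=95, qty=8): fills=none; bids=[#2:8@95] asks=[-]
After op 3 [order #3] limit_buy(price=103, qty=5): fills=none; bids=[#3:5@103 #2:8@95] asks=[-]
After op 4 [order #4] market_buy(qty=1): fills=none; bids=[#3:5@103 #2:8@95] asks=[-]
After op 5 cancel(order #3): fills=none; bids=[#2:8@95] asks=[-]
After op 6 [order #5] limit_sell(price=96, qty=8): fills=none; bids=[#2:8@95] asks=[#5:8@96]
After op 7 [order #6] limit_sell(price=98, qty=6): fills=none; bids=[#2:8@95] asks=[#5:8@96 #6:6@98]
After op 8 [order #7] market_buy(qty=7): fills=#7x#5:7@96; bids=[#2:8@95] asks=[#5:1@96 #6:6@98]
After op 9 [order #8] limit_sell(price=101, qty=9): fills=none; bids=[#2:8@95] asks=[#5:1@96 #6:6@98 #8:9@101]

Answer: BIDS (highest first):
  #2: 8@95
ASKS (lowest first):
  #5: 1@96
  #6: 6@98
  #8: 9@101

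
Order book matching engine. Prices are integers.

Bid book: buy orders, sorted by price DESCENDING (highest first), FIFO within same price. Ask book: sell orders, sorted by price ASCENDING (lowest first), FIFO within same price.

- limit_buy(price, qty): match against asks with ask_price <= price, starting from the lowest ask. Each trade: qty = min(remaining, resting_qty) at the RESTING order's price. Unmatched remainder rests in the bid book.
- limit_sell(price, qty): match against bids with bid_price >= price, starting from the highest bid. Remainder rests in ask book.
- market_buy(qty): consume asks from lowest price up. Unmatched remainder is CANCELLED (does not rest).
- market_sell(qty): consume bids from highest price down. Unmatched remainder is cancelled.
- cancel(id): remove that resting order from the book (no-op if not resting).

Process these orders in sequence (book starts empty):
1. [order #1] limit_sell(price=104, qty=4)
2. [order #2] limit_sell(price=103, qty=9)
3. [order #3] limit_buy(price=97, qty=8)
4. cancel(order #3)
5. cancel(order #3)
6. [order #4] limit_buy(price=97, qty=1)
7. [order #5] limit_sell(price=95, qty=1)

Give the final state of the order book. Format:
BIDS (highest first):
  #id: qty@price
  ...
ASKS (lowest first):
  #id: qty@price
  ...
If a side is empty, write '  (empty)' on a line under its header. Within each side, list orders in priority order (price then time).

Answer: BIDS (highest first):
  (empty)
ASKS (lowest first):
  #2: 9@103
  #1: 4@104

Derivation:
After op 1 [order #1] limit_sell(price=104, qty=4): fills=none; bids=[-] asks=[#1:4@104]
After op 2 [order #2] limit_sell(price=103, qty=9): fills=none; bids=[-] asks=[#2:9@103 #1:4@104]
After op 3 [order #3] limit_buy(price=97, qty=8): fills=none; bids=[#3:8@97] asks=[#2:9@103 #1:4@104]
After op 4 cancel(order #3): fills=none; bids=[-] asks=[#2:9@103 #1:4@104]
After op 5 cancel(order #3): fills=none; bids=[-] asks=[#2:9@103 #1:4@104]
After op 6 [order #4] limit_buy(price=97, qty=1): fills=none; bids=[#4:1@97] asks=[#2:9@103 #1:4@104]
After op 7 [order #5] limit_sell(price=95, qty=1): fills=#4x#5:1@97; bids=[-] asks=[#2:9@103 #1:4@104]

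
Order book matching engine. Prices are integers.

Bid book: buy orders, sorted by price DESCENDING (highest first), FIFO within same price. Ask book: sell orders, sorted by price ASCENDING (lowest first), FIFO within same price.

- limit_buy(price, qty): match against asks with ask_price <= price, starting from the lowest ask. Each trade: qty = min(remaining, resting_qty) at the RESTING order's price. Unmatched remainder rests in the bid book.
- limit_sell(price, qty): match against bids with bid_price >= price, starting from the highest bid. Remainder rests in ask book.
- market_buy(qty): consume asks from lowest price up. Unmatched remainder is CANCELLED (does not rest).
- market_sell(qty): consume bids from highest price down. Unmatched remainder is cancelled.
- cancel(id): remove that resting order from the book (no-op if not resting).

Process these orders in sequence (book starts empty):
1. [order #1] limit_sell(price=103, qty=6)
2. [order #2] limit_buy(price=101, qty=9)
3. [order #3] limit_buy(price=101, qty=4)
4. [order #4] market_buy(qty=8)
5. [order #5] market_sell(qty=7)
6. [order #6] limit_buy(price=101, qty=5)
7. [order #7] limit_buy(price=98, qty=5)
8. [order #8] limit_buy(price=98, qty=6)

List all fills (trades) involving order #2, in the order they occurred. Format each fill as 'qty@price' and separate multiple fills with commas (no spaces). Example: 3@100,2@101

After op 1 [order #1] limit_sell(price=103, qty=6): fills=none; bids=[-] asks=[#1:6@103]
After op 2 [order #2] limit_buy(price=101, qty=9): fills=none; bids=[#2:9@101] asks=[#1:6@103]
After op 3 [order #3] limit_buy(price=101, qty=4): fills=none; bids=[#2:9@101 #3:4@101] asks=[#1:6@103]
After op 4 [order #4] market_buy(qty=8): fills=#4x#1:6@103; bids=[#2:9@101 #3:4@101] asks=[-]
After op 5 [order #5] market_sell(qty=7): fills=#2x#5:7@101; bids=[#2:2@101 #3:4@101] asks=[-]
After op 6 [order #6] limit_buy(price=101, qty=5): fills=none; bids=[#2:2@101 #3:4@101 #6:5@101] asks=[-]
After op 7 [order #7] limit_buy(price=98, qty=5): fills=none; bids=[#2:2@101 #3:4@101 #6:5@101 #7:5@98] asks=[-]
After op 8 [order #8] limit_buy(price=98, qty=6): fills=none; bids=[#2:2@101 #3:4@101 #6:5@101 #7:5@98 #8:6@98] asks=[-]

Answer: 7@101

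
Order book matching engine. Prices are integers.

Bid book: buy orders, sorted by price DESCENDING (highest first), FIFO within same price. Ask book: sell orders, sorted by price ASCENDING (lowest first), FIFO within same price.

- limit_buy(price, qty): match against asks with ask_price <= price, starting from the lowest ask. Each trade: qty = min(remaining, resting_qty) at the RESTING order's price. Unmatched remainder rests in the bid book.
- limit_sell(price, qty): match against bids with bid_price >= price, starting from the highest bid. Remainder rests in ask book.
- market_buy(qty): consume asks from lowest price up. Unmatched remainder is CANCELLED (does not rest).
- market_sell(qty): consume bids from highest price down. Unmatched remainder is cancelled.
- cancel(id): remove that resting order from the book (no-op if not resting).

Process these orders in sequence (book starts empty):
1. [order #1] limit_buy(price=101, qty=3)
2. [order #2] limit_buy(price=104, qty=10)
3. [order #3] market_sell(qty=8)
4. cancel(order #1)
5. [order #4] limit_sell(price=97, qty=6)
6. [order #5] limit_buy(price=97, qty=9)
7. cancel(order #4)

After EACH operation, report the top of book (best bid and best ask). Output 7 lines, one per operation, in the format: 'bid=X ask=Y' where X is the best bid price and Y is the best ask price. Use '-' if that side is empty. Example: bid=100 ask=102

After op 1 [order #1] limit_buy(price=101, qty=3): fills=none; bids=[#1:3@101] asks=[-]
After op 2 [order #2] limit_buy(price=104, qty=10): fills=none; bids=[#2:10@104 #1:3@101] asks=[-]
After op 3 [order #3] market_sell(qty=8): fills=#2x#3:8@104; bids=[#2:2@104 #1:3@101] asks=[-]
After op 4 cancel(order #1): fills=none; bids=[#2:2@104] asks=[-]
After op 5 [order #4] limit_sell(price=97, qty=6): fills=#2x#4:2@104; bids=[-] asks=[#4:4@97]
After op 6 [order #5] limit_buy(price=97, qty=9): fills=#5x#4:4@97; bids=[#5:5@97] asks=[-]
After op 7 cancel(order #4): fills=none; bids=[#5:5@97] asks=[-]

Answer: bid=101 ask=-
bid=104 ask=-
bid=104 ask=-
bid=104 ask=-
bid=- ask=97
bid=97 ask=-
bid=97 ask=-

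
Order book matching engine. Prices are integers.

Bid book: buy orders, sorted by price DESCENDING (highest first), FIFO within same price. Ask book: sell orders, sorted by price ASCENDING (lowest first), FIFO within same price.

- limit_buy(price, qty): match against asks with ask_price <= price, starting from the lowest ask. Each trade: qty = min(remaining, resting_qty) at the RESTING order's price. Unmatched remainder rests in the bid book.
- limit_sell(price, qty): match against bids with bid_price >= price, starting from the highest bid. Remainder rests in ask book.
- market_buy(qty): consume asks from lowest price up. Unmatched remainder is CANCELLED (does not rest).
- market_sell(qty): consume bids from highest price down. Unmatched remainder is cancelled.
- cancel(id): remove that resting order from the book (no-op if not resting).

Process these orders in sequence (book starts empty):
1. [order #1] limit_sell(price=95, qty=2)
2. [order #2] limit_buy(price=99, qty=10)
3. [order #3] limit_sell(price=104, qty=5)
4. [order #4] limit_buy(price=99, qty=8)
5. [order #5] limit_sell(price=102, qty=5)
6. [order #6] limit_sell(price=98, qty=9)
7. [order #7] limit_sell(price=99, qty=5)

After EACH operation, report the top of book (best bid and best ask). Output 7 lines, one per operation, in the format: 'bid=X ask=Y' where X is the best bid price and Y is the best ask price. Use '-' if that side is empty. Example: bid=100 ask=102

After op 1 [order #1] limit_sell(price=95, qty=2): fills=none; bids=[-] asks=[#1:2@95]
After op 2 [order #2] limit_buy(price=99, qty=10): fills=#2x#1:2@95; bids=[#2:8@99] asks=[-]
After op 3 [order #3] limit_sell(price=104, qty=5): fills=none; bids=[#2:8@99] asks=[#3:5@104]
After op 4 [order #4] limit_buy(price=99, qty=8): fills=none; bids=[#2:8@99 #4:8@99] asks=[#3:5@104]
After op 5 [order #5] limit_sell(price=102, qty=5): fills=none; bids=[#2:8@99 #4:8@99] asks=[#5:5@102 #3:5@104]
After op 6 [order #6] limit_sell(price=98, qty=9): fills=#2x#6:8@99 #4x#6:1@99; bids=[#4:7@99] asks=[#5:5@102 #3:5@104]
After op 7 [order #7] limit_sell(price=99, qty=5): fills=#4x#7:5@99; bids=[#4:2@99] asks=[#5:5@102 #3:5@104]

Answer: bid=- ask=95
bid=99 ask=-
bid=99 ask=104
bid=99 ask=104
bid=99 ask=102
bid=99 ask=102
bid=99 ask=102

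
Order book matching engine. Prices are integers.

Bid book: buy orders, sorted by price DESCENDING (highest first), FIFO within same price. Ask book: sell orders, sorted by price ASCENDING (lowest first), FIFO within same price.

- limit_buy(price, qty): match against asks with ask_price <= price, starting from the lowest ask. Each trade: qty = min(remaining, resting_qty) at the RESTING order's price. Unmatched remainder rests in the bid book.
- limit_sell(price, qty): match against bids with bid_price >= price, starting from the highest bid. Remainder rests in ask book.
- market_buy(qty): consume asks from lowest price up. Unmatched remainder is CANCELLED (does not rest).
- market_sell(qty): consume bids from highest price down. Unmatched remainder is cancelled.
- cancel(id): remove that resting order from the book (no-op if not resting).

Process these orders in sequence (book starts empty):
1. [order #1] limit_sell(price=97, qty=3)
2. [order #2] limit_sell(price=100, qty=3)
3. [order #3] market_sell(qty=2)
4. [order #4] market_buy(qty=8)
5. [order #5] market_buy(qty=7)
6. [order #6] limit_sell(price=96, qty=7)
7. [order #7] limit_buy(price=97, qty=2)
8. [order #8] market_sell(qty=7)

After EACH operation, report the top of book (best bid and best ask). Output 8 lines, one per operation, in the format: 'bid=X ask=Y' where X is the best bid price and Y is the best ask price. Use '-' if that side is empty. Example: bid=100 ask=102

After op 1 [order #1] limit_sell(price=97, qty=3): fills=none; bids=[-] asks=[#1:3@97]
After op 2 [order #2] limit_sell(price=100, qty=3): fills=none; bids=[-] asks=[#1:3@97 #2:3@100]
After op 3 [order #3] market_sell(qty=2): fills=none; bids=[-] asks=[#1:3@97 #2:3@100]
After op 4 [order #4] market_buy(qty=8): fills=#4x#1:3@97 #4x#2:3@100; bids=[-] asks=[-]
After op 5 [order #5] market_buy(qty=7): fills=none; bids=[-] asks=[-]
After op 6 [order #6] limit_sell(price=96, qty=7): fills=none; bids=[-] asks=[#6:7@96]
After op 7 [order #7] limit_buy(price=97, qty=2): fills=#7x#6:2@96; bids=[-] asks=[#6:5@96]
After op 8 [order #8] market_sell(qty=7): fills=none; bids=[-] asks=[#6:5@96]

Answer: bid=- ask=97
bid=- ask=97
bid=- ask=97
bid=- ask=-
bid=- ask=-
bid=- ask=96
bid=- ask=96
bid=- ask=96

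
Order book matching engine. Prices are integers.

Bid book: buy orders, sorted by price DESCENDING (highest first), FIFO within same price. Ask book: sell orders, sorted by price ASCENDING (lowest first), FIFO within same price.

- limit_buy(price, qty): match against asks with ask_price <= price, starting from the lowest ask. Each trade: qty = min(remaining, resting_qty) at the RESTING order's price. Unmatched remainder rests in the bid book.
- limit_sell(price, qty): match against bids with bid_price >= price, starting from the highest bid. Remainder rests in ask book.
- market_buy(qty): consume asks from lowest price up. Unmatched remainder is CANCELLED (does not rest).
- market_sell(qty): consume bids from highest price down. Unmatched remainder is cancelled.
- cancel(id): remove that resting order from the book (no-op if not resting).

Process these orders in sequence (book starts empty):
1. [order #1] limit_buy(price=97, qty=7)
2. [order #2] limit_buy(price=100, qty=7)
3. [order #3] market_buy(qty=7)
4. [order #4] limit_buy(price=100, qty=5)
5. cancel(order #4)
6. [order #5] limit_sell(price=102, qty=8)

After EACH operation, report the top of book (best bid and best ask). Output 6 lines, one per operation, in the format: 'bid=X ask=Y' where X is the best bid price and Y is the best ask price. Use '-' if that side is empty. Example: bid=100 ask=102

Answer: bid=97 ask=-
bid=100 ask=-
bid=100 ask=-
bid=100 ask=-
bid=100 ask=-
bid=100 ask=102

Derivation:
After op 1 [order #1] limit_buy(price=97, qty=7): fills=none; bids=[#1:7@97] asks=[-]
After op 2 [order #2] limit_buy(price=100, qty=7): fills=none; bids=[#2:7@100 #1:7@97] asks=[-]
After op 3 [order #3] market_buy(qty=7): fills=none; bids=[#2:7@100 #1:7@97] asks=[-]
After op 4 [order #4] limit_buy(price=100, qty=5): fills=none; bids=[#2:7@100 #4:5@100 #1:7@97] asks=[-]
After op 5 cancel(order #4): fills=none; bids=[#2:7@100 #1:7@97] asks=[-]
After op 6 [order #5] limit_sell(price=102, qty=8): fills=none; bids=[#2:7@100 #1:7@97] asks=[#5:8@102]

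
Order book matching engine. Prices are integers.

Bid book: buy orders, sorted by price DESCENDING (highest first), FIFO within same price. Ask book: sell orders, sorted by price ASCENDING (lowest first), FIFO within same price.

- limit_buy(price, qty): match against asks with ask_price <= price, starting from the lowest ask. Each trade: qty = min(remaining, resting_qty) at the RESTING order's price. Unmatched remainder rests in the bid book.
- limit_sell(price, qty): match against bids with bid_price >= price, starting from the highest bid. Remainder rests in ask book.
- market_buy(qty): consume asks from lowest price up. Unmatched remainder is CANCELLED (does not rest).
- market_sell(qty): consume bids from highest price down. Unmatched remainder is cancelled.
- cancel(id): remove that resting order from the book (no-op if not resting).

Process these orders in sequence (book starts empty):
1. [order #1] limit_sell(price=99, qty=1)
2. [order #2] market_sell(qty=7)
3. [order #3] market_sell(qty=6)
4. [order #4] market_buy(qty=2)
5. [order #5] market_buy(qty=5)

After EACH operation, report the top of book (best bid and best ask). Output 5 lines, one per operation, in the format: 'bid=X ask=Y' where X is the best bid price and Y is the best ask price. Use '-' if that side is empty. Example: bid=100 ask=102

After op 1 [order #1] limit_sell(price=99, qty=1): fills=none; bids=[-] asks=[#1:1@99]
After op 2 [order #2] market_sell(qty=7): fills=none; bids=[-] asks=[#1:1@99]
After op 3 [order #3] market_sell(qty=6): fills=none; bids=[-] asks=[#1:1@99]
After op 4 [order #4] market_buy(qty=2): fills=#4x#1:1@99; bids=[-] asks=[-]
After op 5 [order #5] market_buy(qty=5): fills=none; bids=[-] asks=[-]

Answer: bid=- ask=99
bid=- ask=99
bid=- ask=99
bid=- ask=-
bid=- ask=-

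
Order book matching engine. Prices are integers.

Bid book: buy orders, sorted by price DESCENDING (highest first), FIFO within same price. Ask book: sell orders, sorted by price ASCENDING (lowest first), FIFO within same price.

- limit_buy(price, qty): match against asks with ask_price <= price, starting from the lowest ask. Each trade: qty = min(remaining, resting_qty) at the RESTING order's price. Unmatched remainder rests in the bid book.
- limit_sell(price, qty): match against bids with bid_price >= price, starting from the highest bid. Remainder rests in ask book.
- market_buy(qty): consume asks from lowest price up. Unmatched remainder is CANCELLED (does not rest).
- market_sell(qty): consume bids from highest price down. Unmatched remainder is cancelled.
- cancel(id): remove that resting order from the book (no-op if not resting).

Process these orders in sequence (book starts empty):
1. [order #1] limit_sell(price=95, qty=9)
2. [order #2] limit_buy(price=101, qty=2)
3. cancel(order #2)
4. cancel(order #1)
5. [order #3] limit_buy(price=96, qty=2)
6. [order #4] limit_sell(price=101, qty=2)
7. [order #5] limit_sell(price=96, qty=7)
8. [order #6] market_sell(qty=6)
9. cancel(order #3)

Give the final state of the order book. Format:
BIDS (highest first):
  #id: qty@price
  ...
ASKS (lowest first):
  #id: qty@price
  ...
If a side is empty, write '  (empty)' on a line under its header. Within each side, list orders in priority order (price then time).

Answer: BIDS (highest first):
  (empty)
ASKS (lowest first):
  #5: 5@96
  #4: 2@101

Derivation:
After op 1 [order #1] limit_sell(price=95, qty=9): fills=none; bids=[-] asks=[#1:9@95]
After op 2 [order #2] limit_buy(price=101, qty=2): fills=#2x#1:2@95; bids=[-] asks=[#1:7@95]
After op 3 cancel(order #2): fills=none; bids=[-] asks=[#1:7@95]
After op 4 cancel(order #1): fills=none; bids=[-] asks=[-]
After op 5 [order #3] limit_buy(price=96, qty=2): fills=none; bids=[#3:2@96] asks=[-]
After op 6 [order #4] limit_sell(price=101, qty=2): fills=none; bids=[#3:2@96] asks=[#4:2@101]
After op 7 [order #5] limit_sell(price=96, qty=7): fills=#3x#5:2@96; bids=[-] asks=[#5:5@96 #4:2@101]
After op 8 [order #6] market_sell(qty=6): fills=none; bids=[-] asks=[#5:5@96 #4:2@101]
After op 9 cancel(order #3): fills=none; bids=[-] asks=[#5:5@96 #4:2@101]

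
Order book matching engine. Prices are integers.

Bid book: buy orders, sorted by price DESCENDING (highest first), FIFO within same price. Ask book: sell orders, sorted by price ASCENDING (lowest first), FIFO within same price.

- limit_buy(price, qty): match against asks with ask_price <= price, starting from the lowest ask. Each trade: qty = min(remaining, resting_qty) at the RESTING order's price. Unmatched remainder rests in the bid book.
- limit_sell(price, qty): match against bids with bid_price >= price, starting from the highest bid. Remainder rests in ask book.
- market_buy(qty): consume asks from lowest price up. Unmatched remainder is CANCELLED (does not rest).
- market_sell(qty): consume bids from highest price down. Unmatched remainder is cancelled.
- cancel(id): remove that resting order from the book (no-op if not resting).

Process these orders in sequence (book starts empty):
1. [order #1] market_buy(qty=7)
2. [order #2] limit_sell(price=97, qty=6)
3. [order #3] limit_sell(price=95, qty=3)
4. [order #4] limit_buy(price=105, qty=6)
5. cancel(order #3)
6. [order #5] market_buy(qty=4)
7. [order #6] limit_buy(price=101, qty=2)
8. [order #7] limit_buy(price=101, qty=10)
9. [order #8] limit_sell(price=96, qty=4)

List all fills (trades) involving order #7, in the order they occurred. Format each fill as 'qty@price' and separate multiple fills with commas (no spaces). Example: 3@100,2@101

After op 1 [order #1] market_buy(qty=7): fills=none; bids=[-] asks=[-]
After op 2 [order #2] limit_sell(price=97, qty=6): fills=none; bids=[-] asks=[#2:6@97]
After op 3 [order #3] limit_sell(price=95, qty=3): fills=none; bids=[-] asks=[#3:3@95 #2:6@97]
After op 4 [order #4] limit_buy(price=105, qty=6): fills=#4x#3:3@95 #4x#2:3@97; bids=[-] asks=[#2:3@97]
After op 5 cancel(order #3): fills=none; bids=[-] asks=[#2:3@97]
After op 6 [order #5] market_buy(qty=4): fills=#5x#2:3@97; bids=[-] asks=[-]
After op 7 [order #6] limit_buy(price=101, qty=2): fills=none; bids=[#6:2@101] asks=[-]
After op 8 [order #7] limit_buy(price=101, qty=10): fills=none; bids=[#6:2@101 #7:10@101] asks=[-]
After op 9 [order #8] limit_sell(price=96, qty=4): fills=#6x#8:2@101 #7x#8:2@101; bids=[#7:8@101] asks=[-]

Answer: 2@101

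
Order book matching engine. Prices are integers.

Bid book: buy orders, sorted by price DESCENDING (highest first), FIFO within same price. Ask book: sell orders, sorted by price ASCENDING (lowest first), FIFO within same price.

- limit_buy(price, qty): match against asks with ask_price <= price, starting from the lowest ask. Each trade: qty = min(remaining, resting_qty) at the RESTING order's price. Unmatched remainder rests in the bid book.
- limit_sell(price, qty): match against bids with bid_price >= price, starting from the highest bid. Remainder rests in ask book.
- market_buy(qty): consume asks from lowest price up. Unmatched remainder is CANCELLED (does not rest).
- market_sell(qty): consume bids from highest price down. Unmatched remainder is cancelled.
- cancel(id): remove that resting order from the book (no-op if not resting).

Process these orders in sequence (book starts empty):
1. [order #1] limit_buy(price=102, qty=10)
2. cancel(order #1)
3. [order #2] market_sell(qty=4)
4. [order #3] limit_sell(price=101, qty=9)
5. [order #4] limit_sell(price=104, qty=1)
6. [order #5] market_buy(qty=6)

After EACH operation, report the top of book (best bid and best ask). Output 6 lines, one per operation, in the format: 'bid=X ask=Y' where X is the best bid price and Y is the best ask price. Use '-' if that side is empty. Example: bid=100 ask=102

After op 1 [order #1] limit_buy(price=102, qty=10): fills=none; bids=[#1:10@102] asks=[-]
After op 2 cancel(order #1): fills=none; bids=[-] asks=[-]
After op 3 [order #2] market_sell(qty=4): fills=none; bids=[-] asks=[-]
After op 4 [order #3] limit_sell(price=101, qty=9): fills=none; bids=[-] asks=[#3:9@101]
After op 5 [order #4] limit_sell(price=104, qty=1): fills=none; bids=[-] asks=[#3:9@101 #4:1@104]
After op 6 [order #5] market_buy(qty=6): fills=#5x#3:6@101; bids=[-] asks=[#3:3@101 #4:1@104]

Answer: bid=102 ask=-
bid=- ask=-
bid=- ask=-
bid=- ask=101
bid=- ask=101
bid=- ask=101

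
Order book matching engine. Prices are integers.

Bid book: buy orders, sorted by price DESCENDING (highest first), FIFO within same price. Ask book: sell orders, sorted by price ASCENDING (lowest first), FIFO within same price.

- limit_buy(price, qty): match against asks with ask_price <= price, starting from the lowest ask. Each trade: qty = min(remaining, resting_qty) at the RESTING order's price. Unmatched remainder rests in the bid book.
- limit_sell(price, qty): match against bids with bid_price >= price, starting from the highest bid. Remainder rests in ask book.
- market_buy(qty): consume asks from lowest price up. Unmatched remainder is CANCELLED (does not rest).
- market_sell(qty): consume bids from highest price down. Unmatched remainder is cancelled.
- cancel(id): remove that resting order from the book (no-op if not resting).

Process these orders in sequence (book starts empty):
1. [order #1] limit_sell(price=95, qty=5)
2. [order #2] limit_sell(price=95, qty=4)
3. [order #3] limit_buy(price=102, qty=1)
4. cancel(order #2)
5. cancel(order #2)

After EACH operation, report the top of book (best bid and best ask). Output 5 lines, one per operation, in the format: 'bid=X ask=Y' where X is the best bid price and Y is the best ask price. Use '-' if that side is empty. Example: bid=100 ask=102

After op 1 [order #1] limit_sell(price=95, qty=5): fills=none; bids=[-] asks=[#1:5@95]
After op 2 [order #2] limit_sell(price=95, qty=4): fills=none; bids=[-] asks=[#1:5@95 #2:4@95]
After op 3 [order #3] limit_buy(price=102, qty=1): fills=#3x#1:1@95; bids=[-] asks=[#1:4@95 #2:4@95]
After op 4 cancel(order #2): fills=none; bids=[-] asks=[#1:4@95]
After op 5 cancel(order #2): fills=none; bids=[-] asks=[#1:4@95]

Answer: bid=- ask=95
bid=- ask=95
bid=- ask=95
bid=- ask=95
bid=- ask=95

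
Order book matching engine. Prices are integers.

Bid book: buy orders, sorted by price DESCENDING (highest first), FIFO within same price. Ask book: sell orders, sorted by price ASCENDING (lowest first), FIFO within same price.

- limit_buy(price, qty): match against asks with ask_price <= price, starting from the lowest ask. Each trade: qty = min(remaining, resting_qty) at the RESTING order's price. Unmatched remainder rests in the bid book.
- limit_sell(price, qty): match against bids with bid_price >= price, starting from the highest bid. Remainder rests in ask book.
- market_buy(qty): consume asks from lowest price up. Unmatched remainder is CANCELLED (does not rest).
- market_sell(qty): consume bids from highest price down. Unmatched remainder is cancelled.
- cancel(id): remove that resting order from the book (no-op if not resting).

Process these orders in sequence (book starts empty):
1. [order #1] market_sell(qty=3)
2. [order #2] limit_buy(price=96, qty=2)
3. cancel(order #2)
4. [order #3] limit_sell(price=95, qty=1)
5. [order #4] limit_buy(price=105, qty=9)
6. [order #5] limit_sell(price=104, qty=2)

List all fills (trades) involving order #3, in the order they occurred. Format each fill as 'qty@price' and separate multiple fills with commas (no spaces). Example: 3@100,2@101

Answer: 1@95

Derivation:
After op 1 [order #1] market_sell(qty=3): fills=none; bids=[-] asks=[-]
After op 2 [order #2] limit_buy(price=96, qty=2): fills=none; bids=[#2:2@96] asks=[-]
After op 3 cancel(order #2): fills=none; bids=[-] asks=[-]
After op 4 [order #3] limit_sell(price=95, qty=1): fills=none; bids=[-] asks=[#3:1@95]
After op 5 [order #4] limit_buy(price=105, qty=9): fills=#4x#3:1@95; bids=[#4:8@105] asks=[-]
After op 6 [order #5] limit_sell(price=104, qty=2): fills=#4x#5:2@105; bids=[#4:6@105] asks=[-]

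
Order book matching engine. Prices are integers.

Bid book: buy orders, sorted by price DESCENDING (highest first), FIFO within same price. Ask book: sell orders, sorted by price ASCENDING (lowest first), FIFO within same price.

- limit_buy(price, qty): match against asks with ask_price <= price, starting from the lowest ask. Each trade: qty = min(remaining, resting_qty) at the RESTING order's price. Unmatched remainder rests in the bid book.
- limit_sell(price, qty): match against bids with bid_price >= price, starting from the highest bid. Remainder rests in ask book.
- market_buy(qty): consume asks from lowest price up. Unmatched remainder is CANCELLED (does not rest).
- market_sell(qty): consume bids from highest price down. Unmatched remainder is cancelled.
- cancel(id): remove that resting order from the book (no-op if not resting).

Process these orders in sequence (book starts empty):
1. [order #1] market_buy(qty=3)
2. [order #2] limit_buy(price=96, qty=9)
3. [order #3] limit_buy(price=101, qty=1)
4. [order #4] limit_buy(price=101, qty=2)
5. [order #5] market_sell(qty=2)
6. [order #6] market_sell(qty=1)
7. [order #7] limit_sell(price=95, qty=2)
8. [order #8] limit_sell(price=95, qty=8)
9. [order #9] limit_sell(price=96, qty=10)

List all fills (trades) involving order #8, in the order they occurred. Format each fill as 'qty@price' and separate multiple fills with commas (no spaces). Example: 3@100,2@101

After op 1 [order #1] market_buy(qty=3): fills=none; bids=[-] asks=[-]
After op 2 [order #2] limit_buy(price=96, qty=9): fills=none; bids=[#2:9@96] asks=[-]
After op 3 [order #3] limit_buy(price=101, qty=1): fills=none; bids=[#3:1@101 #2:9@96] asks=[-]
After op 4 [order #4] limit_buy(price=101, qty=2): fills=none; bids=[#3:1@101 #4:2@101 #2:9@96] asks=[-]
After op 5 [order #5] market_sell(qty=2): fills=#3x#5:1@101 #4x#5:1@101; bids=[#4:1@101 #2:9@96] asks=[-]
After op 6 [order #6] market_sell(qty=1): fills=#4x#6:1@101; bids=[#2:9@96] asks=[-]
After op 7 [order #7] limit_sell(price=95, qty=2): fills=#2x#7:2@96; bids=[#2:7@96] asks=[-]
After op 8 [order #8] limit_sell(price=95, qty=8): fills=#2x#8:7@96; bids=[-] asks=[#8:1@95]
After op 9 [order #9] limit_sell(price=96, qty=10): fills=none; bids=[-] asks=[#8:1@95 #9:10@96]

Answer: 7@96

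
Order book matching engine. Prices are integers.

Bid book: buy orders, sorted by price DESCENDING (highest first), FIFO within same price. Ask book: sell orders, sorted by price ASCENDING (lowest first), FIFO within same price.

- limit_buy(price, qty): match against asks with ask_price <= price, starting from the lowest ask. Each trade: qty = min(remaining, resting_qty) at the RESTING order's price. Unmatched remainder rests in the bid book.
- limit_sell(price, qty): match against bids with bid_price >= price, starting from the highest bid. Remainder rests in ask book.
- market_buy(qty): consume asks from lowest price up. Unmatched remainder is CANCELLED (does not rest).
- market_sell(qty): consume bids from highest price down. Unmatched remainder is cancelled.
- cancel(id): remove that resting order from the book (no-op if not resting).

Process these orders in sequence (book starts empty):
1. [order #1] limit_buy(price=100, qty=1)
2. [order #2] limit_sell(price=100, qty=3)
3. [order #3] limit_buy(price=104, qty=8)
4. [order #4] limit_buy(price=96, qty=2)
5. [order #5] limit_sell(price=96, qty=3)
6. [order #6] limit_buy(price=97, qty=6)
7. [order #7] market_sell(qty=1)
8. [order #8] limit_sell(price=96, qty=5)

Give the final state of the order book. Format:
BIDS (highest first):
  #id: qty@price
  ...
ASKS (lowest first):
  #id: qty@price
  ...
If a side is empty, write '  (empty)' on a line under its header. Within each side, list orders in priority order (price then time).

After op 1 [order #1] limit_buy(price=100, qty=1): fills=none; bids=[#1:1@100] asks=[-]
After op 2 [order #2] limit_sell(price=100, qty=3): fills=#1x#2:1@100; bids=[-] asks=[#2:2@100]
After op 3 [order #3] limit_buy(price=104, qty=8): fills=#3x#2:2@100; bids=[#3:6@104] asks=[-]
After op 4 [order #4] limit_buy(price=96, qty=2): fills=none; bids=[#3:6@104 #4:2@96] asks=[-]
After op 5 [order #5] limit_sell(price=96, qty=3): fills=#3x#5:3@104; bids=[#3:3@104 #4:2@96] asks=[-]
After op 6 [order #6] limit_buy(price=97, qty=6): fills=none; bids=[#3:3@104 #6:6@97 #4:2@96] asks=[-]
After op 7 [order #7] market_sell(qty=1): fills=#3x#7:1@104; bids=[#3:2@104 #6:6@97 #4:2@96] asks=[-]
After op 8 [order #8] limit_sell(price=96, qty=5): fills=#3x#8:2@104 #6x#8:3@97; bids=[#6:3@97 #4:2@96] asks=[-]

Answer: BIDS (highest first):
  #6: 3@97
  #4: 2@96
ASKS (lowest first):
  (empty)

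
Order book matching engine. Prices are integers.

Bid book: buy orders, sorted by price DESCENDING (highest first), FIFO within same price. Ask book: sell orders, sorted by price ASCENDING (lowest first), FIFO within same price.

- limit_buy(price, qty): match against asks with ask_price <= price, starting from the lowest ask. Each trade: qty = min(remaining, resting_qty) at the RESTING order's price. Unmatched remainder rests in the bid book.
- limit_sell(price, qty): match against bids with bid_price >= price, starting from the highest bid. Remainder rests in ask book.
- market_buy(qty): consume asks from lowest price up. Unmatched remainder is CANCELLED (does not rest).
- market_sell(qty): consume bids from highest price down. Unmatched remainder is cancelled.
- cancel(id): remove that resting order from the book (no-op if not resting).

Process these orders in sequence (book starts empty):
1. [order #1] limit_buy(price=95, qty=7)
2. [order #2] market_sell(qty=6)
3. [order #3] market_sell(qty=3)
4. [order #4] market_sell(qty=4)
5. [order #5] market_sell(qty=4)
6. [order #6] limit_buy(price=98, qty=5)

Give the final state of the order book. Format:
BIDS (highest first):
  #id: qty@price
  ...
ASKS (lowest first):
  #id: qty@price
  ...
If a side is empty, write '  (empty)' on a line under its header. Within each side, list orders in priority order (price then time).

After op 1 [order #1] limit_buy(price=95, qty=7): fills=none; bids=[#1:7@95] asks=[-]
After op 2 [order #2] market_sell(qty=6): fills=#1x#2:6@95; bids=[#1:1@95] asks=[-]
After op 3 [order #3] market_sell(qty=3): fills=#1x#3:1@95; bids=[-] asks=[-]
After op 4 [order #4] market_sell(qty=4): fills=none; bids=[-] asks=[-]
After op 5 [order #5] market_sell(qty=4): fills=none; bids=[-] asks=[-]
After op 6 [order #6] limit_buy(price=98, qty=5): fills=none; bids=[#6:5@98] asks=[-]

Answer: BIDS (highest first):
  #6: 5@98
ASKS (lowest first):
  (empty)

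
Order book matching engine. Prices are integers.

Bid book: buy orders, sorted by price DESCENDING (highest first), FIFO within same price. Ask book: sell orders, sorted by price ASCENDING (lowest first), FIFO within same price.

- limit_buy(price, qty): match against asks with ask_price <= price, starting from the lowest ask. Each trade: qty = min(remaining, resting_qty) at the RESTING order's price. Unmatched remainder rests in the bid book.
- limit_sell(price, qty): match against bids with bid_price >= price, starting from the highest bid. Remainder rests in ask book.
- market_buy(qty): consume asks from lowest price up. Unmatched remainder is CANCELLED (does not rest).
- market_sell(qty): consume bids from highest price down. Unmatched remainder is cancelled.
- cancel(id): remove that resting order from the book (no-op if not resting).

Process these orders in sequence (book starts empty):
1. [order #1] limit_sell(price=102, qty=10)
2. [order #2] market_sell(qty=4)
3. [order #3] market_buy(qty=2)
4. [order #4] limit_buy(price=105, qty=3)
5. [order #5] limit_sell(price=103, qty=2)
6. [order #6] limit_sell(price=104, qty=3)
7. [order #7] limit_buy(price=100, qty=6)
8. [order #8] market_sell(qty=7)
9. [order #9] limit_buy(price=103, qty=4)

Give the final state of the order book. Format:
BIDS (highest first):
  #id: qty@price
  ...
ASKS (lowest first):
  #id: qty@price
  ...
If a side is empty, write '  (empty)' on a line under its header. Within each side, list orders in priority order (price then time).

After op 1 [order #1] limit_sell(price=102, qty=10): fills=none; bids=[-] asks=[#1:10@102]
After op 2 [order #2] market_sell(qty=4): fills=none; bids=[-] asks=[#1:10@102]
After op 3 [order #3] market_buy(qty=2): fills=#3x#1:2@102; bids=[-] asks=[#1:8@102]
After op 4 [order #4] limit_buy(price=105, qty=3): fills=#4x#1:3@102; bids=[-] asks=[#1:5@102]
After op 5 [order #5] limit_sell(price=103, qty=2): fills=none; bids=[-] asks=[#1:5@102 #5:2@103]
After op 6 [order #6] limit_sell(price=104, qty=3): fills=none; bids=[-] asks=[#1:5@102 #5:2@103 #6:3@104]
After op 7 [order #7] limit_buy(price=100, qty=6): fills=none; bids=[#7:6@100] asks=[#1:5@102 #5:2@103 #6:3@104]
After op 8 [order #8] market_sell(qty=7): fills=#7x#8:6@100; bids=[-] asks=[#1:5@102 #5:2@103 #6:3@104]
After op 9 [order #9] limit_buy(price=103, qty=4): fills=#9x#1:4@102; bids=[-] asks=[#1:1@102 #5:2@103 #6:3@104]

Answer: BIDS (highest first):
  (empty)
ASKS (lowest first):
  #1: 1@102
  #5: 2@103
  #6: 3@104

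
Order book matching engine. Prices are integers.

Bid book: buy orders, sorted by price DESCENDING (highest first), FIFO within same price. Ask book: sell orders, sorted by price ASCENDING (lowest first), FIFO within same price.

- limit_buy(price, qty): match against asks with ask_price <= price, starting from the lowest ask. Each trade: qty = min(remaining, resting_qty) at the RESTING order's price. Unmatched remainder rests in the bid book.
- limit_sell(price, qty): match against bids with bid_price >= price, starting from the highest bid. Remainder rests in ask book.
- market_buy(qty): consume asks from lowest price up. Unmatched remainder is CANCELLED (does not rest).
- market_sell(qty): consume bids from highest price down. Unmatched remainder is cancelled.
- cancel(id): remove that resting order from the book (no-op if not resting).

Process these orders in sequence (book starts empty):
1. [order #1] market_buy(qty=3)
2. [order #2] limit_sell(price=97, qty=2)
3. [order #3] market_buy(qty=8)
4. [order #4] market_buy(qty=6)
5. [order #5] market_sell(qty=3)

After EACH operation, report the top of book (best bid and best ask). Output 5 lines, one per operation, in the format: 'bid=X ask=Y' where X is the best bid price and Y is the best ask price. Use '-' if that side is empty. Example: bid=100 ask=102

Answer: bid=- ask=-
bid=- ask=97
bid=- ask=-
bid=- ask=-
bid=- ask=-

Derivation:
After op 1 [order #1] market_buy(qty=3): fills=none; bids=[-] asks=[-]
After op 2 [order #2] limit_sell(price=97, qty=2): fills=none; bids=[-] asks=[#2:2@97]
After op 3 [order #3] market_buy(qty=8): fills=#3x#2:2@97; bids=[-] asks=[-]
After op 4 [order #4] market_buy(qty=6): fills=none; bids=[-] asks=[-]
After op 5 [order #5] market_sell(qty=3): fills=none; bids=[-] asks=[-]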